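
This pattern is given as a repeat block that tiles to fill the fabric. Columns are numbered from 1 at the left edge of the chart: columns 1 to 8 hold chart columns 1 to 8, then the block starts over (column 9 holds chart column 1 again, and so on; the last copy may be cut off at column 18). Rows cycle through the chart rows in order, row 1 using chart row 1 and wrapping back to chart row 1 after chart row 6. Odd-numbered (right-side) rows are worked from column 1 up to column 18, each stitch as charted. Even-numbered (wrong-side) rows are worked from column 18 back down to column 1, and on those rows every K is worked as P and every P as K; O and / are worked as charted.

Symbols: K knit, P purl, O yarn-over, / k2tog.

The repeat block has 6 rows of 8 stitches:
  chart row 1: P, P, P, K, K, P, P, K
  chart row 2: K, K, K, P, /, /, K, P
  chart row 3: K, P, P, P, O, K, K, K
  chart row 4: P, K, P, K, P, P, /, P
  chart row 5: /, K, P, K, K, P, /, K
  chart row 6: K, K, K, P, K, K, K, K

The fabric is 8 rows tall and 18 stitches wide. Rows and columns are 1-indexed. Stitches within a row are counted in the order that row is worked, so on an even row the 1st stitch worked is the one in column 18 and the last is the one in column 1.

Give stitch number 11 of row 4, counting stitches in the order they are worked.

For row 4: chart row = ((4-1) mod 6) + 1 = 4; this is a WS (even) row.
Chart row 4 tiled across columns 1-18: P K P K P P / P P K P K P P / P P K
Wrong side: read the tiled row from column 18 down to 1 and exchange K with P (leave O, /).
Row 4 as worked: P K K / K K P K P K K / K K P K P K
The 11th stitch worked is K.

== STITCH ==
K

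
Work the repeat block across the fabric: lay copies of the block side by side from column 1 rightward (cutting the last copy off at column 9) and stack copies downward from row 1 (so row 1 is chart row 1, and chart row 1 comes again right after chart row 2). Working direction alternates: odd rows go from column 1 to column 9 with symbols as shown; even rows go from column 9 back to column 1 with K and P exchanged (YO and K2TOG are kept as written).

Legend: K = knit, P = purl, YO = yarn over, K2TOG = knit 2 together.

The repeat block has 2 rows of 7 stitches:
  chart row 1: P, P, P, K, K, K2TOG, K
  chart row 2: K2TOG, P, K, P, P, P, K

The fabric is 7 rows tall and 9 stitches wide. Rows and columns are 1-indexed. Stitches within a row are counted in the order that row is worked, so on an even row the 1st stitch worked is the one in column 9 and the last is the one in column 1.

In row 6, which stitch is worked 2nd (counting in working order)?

Stitch:
K2TOG

Derivation:
For row 6: chart row = ((6-1) mod 2) + 1 = 2; this is a WS (even) row.
Chart row 2 tiled across columns 1-9: K2TOG P K P P P K K2TOG P
WS: work from column 9 back to column 1 (reverse the tiled row), swapping K<->P (YO and K2TOG unchanged).
Row 6 as worked: K K2TOG P K K K P K K2TOG
Stitch 2 in working order -> K2TOG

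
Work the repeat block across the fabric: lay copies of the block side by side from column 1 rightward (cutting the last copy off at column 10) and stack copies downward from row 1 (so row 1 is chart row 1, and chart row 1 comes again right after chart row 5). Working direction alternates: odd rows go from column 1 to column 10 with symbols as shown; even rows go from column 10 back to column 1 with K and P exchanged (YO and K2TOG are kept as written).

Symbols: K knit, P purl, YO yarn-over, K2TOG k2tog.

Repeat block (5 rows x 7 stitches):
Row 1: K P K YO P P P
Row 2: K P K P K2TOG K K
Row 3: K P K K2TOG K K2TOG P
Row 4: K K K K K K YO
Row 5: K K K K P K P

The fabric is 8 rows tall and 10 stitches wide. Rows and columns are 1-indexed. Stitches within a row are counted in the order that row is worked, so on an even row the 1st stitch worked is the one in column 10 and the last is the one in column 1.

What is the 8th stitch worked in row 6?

== STITCH ==
P

Derivation:
For row 6: chart row = ((6-1) mod 5) + 1 = 1; this is a WS (even) row.
Chart row 1 tiled across columns 1-10: K P K YO P P P K P K
WS: work from column 10 back to column 1 (reverse the tiled row), swapping K<->P (YO and K2TOG unchanged).
Row 6 as worked: P K P K K K YO P K P
Stitch 8 in working order -> P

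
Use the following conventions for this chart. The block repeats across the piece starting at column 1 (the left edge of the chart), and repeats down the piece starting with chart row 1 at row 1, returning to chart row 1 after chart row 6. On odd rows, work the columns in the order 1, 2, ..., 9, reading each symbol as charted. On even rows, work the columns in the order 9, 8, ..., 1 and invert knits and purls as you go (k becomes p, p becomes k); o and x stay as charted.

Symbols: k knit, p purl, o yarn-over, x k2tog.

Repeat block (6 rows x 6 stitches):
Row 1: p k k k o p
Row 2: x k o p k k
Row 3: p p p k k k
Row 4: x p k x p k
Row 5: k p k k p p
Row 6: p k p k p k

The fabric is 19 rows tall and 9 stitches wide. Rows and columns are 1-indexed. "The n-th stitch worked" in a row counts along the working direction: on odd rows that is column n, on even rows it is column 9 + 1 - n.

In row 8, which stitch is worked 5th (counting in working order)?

Row 8 uses chart row ((8-1) mod 6)+1 = 2. Row 8 is even, so WS.
Chart row 2 tiled across columns 1-9: x k o p k k x k o
WS row: flip the tiled sequence (start at column 9) and apply k<->p; o and x stay.
Row 8 as worked: o p x p p k o p x
Stitch 5 in working order -> p

Result:
p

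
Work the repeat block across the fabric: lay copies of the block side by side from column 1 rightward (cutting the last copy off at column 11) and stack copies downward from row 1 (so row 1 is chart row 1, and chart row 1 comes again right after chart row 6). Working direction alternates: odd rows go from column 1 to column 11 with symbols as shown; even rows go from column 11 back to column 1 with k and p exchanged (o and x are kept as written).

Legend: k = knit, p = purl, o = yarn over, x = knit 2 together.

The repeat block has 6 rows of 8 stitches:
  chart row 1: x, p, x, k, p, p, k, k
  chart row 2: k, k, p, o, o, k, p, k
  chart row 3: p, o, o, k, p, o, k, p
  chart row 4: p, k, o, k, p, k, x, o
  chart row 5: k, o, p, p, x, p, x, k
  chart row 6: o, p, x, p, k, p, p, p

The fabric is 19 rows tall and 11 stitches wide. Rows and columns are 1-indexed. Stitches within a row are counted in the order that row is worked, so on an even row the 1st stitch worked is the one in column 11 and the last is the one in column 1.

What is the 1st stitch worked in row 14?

Result:
k

Derivation:
Row 14: (14-1) mod 6 = 1, so use chart row 2. Even row -> WS.
Chart row 2 tiled across columns 1-11: k k p o o k p k k k p
Wrong side: read the tiled row from column 11 down to 1 and exchange k with p (leave o, x).
Row 14 as worked: k p p p k p o o k p p
The 1st stitch worked is k.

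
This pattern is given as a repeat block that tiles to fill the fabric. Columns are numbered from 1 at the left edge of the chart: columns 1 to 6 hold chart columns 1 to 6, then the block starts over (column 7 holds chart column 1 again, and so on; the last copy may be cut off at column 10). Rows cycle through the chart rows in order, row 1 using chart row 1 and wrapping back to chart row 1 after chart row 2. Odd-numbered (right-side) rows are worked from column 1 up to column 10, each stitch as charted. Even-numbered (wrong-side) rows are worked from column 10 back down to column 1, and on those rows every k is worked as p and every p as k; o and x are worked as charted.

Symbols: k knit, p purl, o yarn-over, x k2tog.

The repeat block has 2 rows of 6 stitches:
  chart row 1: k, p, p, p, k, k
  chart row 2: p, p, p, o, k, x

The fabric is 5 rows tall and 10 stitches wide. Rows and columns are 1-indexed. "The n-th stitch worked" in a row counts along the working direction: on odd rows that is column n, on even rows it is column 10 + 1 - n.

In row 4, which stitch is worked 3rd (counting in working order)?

== STITCH ==
k

Derivation:
Row 4 uses chart row ((4-1) mod 2)+1 = 2. Row 4 is even, so WS.
Chart row 2 tiled across columns 1-10: p p p o k x p p p o
Wrong side: read the tiled row from column 10 down to 1 and exchange k with p (leave o, x).
Row 4 as worked: o k k k x p o k k k
The 3rd stitch worked is k.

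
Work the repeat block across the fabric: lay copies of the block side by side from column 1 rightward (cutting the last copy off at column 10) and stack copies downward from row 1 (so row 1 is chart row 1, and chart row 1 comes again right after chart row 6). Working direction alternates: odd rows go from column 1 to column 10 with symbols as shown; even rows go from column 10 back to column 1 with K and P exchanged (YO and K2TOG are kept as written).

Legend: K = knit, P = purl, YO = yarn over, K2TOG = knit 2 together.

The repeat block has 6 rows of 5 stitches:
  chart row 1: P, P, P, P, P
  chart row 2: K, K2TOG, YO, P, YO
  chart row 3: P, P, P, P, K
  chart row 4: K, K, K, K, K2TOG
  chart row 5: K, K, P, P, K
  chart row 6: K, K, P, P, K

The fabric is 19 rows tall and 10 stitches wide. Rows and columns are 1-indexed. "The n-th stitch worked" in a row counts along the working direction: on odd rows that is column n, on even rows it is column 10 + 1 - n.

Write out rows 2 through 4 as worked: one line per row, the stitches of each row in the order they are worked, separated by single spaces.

Row 2: chart row 2, WS - tiled (columns 1-10): K K2TOG YO P YO K K2TOG YO P YO; work from column 10 back to 1 with K<->P swapped.
Row 3: chart row 3, RS - tile across columns 1-10 and work as-is.
Row 4: chart row 4, WS - tiled (columns 1-10): K K K K K2TOG K K K K K2TOG; work from column 10 back to 1 with K<->P swapped.

Rows as worked:
YO K YO K2TOG P YO K YO K2TOG P
P P P P K P P P P K
K2TOG P P P P K2TOG P P P P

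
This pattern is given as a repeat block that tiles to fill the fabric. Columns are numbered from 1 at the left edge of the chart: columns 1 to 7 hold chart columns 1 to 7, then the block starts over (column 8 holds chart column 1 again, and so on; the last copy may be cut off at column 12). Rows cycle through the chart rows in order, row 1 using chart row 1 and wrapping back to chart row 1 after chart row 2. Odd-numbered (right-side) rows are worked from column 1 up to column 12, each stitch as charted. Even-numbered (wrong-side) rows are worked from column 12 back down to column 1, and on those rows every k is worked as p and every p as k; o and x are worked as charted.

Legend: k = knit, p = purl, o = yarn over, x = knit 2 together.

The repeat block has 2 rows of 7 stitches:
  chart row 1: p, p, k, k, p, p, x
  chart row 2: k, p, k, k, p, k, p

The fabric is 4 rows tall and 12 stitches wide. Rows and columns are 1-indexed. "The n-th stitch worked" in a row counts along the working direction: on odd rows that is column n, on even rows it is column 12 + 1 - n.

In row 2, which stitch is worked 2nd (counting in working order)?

For row 2: chart row = ((2-1) mod 2) + 1 = 2; this is a WS (even) row.
Chart row 2 tiled across columns 1-12: k p k k p k p k p k k p
WS row: flip the tiled sequence (start at column 12) and apply k<->p; o and x stay.
Row 2 as worked: k p p k p k p k p p k p
Stitch 2 in working order -> p

Stitch:
p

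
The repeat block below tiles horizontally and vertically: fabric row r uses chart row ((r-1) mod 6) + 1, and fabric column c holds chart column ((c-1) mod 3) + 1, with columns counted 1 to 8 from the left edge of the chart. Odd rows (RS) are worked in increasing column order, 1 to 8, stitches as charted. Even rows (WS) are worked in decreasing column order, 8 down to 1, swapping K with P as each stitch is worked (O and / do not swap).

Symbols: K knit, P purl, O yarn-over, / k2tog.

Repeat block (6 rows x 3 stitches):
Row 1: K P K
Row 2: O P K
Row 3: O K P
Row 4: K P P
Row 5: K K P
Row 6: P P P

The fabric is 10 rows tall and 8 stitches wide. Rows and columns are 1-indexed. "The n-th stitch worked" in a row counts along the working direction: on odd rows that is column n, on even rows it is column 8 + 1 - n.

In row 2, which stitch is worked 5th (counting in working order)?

Row 2 uses chart row ((2-1) mod 6)+1 = 2. Row 2 is even, so WS.
Chart row 2 tiled across columns 1-8: O P K O P K O P
Wrong side: read the tiled row from column 8 down to 1 and exchange K with P (leave O, /).
Row 2 as worked: K O P K O P K O
Counting 5 along the worked row gives O.

Result:
O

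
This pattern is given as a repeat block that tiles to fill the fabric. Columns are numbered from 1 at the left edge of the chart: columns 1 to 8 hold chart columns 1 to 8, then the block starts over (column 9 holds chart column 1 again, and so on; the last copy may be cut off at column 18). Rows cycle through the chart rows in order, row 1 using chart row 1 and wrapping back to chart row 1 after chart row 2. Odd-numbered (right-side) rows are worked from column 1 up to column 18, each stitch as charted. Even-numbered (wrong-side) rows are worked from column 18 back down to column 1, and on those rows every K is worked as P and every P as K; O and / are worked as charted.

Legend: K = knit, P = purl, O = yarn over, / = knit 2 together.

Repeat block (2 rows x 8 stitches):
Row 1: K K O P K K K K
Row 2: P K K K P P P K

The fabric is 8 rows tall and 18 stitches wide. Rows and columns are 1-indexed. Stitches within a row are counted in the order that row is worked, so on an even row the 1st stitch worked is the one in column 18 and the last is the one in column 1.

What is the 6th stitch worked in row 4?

== STITCH ==
K

Derivation:
Row 4 uses chart row ((4-1) mod 2)+1 = 2. Row 4 is even, so WS.
Chart row 2 tiled across columns 1-18: P K K K P P P K P K K K P P P K P K
WS row: flip the tiled sequence (start at column 18) and apply K<->P; O and / stay.
Row 4 as worked: P K P K K K P P P K P K K K P P P K
Stitch 6 in working order -> K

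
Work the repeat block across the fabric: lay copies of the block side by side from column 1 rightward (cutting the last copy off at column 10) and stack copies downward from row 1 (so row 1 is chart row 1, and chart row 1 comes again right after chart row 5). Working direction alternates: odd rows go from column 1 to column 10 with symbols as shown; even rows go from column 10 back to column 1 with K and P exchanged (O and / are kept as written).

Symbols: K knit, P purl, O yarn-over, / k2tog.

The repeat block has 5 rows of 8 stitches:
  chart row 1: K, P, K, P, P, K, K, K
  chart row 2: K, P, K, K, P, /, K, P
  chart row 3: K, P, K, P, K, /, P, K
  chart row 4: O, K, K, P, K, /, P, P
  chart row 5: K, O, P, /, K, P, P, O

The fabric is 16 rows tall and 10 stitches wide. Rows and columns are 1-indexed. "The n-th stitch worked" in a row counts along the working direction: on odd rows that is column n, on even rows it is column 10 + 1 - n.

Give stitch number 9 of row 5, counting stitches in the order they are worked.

Stitch:
K

Derivation:
Row 5 uses chart row ((5-1) mod 5)+1 = 5. Row 5 is odd, so RS.
Chart row 5 tiled across columns 1-10: K O P / K P P O K O
Right side: take the tiled row as-is (worked left to right from column 1).
Stitch 9 in working order -> K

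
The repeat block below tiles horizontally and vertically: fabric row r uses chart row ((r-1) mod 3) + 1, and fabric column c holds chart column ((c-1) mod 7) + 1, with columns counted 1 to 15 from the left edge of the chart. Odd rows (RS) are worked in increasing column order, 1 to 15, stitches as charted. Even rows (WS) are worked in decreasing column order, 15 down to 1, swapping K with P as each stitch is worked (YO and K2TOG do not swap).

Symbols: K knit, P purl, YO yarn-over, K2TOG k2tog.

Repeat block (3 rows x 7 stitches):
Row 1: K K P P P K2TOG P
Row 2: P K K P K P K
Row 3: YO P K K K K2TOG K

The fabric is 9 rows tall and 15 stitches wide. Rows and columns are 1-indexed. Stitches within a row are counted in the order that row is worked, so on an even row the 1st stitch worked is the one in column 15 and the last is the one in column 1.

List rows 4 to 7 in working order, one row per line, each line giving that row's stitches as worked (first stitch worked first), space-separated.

Row 4: chart row 1, WS - tiled (columns 1-15): K K P P P K2TOG P K K P P P K2TOG P K; work from column 15 back to 1 with K<->P swapped.
Row 5: chart row 2, RS - tile across columns 1-15 and work as-is.
Row 6: chart row 3, WS - tiled (columns 1-15): YO P K K K K2TOG K YO P K K K K2TOG K YO; work from column 15 back to 1 with K<->P swapped.
Row 7: chart row 1, RS - tile across columns 1-15 and work as-is.

== ROWS AS WORKED ==
P K K2TOG K K K P P K K2TOG K K K P P
P K K P K P K P K K P K P K P
YO P K2TOG P P P K YO P K2TOG P P P K YO
K K P P P K2TOG P K K P P P K2TOG P K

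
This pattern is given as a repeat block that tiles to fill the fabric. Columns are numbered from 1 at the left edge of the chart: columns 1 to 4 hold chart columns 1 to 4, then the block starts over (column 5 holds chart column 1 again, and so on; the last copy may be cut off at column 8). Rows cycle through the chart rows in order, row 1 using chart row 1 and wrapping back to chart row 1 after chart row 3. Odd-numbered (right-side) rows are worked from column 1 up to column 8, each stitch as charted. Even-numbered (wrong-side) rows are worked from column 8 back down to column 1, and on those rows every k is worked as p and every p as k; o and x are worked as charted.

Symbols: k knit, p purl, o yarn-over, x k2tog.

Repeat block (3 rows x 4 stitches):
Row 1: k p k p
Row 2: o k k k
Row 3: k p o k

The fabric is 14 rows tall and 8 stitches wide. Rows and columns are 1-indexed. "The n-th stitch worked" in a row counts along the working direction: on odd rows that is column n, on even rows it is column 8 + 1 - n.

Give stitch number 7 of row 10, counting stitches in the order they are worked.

Row 10: (10-1) mod 3 = 0, so use chart row 1. Even row -> WS.
Chart row 1 tiled across columns 1-8: k p k p k p k p
WS row: flip the tiled sequence (start at column 8) and apply k<->p; o and x stay.
Row 10 as worked: k p k p k p k p
The 7th stitch worked is k.

== STITCH ==
k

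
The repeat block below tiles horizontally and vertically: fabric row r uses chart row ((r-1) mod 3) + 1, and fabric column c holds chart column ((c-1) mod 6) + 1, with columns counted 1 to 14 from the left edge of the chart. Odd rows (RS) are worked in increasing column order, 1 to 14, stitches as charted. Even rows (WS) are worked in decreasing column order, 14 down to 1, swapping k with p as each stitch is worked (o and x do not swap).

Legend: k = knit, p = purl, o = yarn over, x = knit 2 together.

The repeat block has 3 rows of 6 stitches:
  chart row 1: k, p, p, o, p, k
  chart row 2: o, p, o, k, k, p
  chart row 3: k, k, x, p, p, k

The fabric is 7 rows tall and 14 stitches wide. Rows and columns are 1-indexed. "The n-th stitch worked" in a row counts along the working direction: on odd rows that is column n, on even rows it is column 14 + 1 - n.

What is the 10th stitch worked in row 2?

Stitch:
p

Derivation:
For row 2: chart row = ((2-1) mod 3) + 1 = 2; this is a WS (even) row.
Chart row 2 tiled across columns 1-14: o p o k k p o p o k k p o p
WS row: flip the tiled sequence (start at column 14) and apply k<->p; o and x stay.
Row 2 as worked: k o k p p o k o k p p o k o
Stitch 10 in working order -> p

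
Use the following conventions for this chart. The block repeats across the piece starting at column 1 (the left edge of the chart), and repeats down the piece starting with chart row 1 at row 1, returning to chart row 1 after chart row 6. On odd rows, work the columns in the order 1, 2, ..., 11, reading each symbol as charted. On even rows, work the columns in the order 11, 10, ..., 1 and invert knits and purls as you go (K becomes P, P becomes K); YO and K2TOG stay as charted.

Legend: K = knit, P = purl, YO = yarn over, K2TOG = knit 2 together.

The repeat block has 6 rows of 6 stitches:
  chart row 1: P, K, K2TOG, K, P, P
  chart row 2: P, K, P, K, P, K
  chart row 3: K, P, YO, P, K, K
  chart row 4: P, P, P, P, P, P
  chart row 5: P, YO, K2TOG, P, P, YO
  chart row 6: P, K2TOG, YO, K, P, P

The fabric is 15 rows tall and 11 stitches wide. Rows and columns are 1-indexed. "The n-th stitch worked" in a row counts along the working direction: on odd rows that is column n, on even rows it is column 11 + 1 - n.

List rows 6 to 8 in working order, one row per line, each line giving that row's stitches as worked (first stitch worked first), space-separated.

Rows as worked:
K P YO K2TOG K K K P YO K2TOG K
P K K2TOG K P P P K K2TOG K P
K P K P K P K P K P K

Derivation:
Row 6: chart row 6, WS - tiled (columns 1-11): P K2TOG YO K P P P K2TOG YO K P; work from column 11 back to 1 with K<->P swapped.
Row 7: chart row 1, RS - tile across columns 1-11 and work as-is.
Row 8: chart row 2, WS - tiled (columns 1-11): P K P K P K P K P K P; work from column 11 back to 1 with K<->P swapped.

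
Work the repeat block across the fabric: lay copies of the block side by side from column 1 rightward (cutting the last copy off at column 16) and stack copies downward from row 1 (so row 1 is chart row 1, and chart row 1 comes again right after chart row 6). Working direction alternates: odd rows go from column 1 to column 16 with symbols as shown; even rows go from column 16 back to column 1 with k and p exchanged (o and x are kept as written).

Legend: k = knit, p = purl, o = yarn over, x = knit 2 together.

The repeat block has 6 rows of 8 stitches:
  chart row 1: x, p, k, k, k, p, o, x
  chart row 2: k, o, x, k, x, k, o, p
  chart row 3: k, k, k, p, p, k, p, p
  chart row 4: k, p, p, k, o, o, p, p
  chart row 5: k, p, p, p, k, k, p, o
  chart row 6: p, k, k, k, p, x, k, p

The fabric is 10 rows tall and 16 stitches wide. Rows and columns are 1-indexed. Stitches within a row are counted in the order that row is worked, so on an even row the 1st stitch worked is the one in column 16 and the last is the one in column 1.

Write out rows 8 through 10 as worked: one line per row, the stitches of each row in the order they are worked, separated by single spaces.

Row 8: chart row 2, WS - tiled (columns 1-16): k o x k x k o p k o x k x k o p; work from column 16 back to 1 with k<->p swapped.
Row 9: chart row 3, RS - tile across columns 1-16 and work as-is.
Row 10: chart row 4, WS - tiled (columns 1-16): k p p k o o p p k p p k o o p p; work from column 16 back to 1 with k<->p swapped.

== ROWS AS WORKED ==
k o p x p x o p k o p x p x o p
k k k p p k p p k k k p p k p p
k k o o p k k p k k o o p k k p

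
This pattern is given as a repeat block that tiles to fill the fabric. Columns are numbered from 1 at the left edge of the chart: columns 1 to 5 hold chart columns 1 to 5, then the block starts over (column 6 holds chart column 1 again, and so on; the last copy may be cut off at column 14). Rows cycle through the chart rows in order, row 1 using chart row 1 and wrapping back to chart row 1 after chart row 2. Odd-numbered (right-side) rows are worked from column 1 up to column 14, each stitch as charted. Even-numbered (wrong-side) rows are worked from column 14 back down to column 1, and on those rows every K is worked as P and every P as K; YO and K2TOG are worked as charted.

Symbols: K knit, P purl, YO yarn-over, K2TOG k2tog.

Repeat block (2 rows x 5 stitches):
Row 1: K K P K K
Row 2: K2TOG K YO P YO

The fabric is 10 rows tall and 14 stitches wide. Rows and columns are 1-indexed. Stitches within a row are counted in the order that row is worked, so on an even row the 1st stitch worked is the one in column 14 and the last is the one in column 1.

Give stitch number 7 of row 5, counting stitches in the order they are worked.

== STITCH ==
K

Derivation:
Row 5 uses chart row ((5-1) mod 2)+1 = 1. Row 5 is odd, so RS.
Chart row 1 tiled across columns 1-14: K K P K K K K P K K K K P K
RS: work column 1 to column 14, symbols as charted — the tiled row is the row as worked.
Counting 7 along the worked row gives K.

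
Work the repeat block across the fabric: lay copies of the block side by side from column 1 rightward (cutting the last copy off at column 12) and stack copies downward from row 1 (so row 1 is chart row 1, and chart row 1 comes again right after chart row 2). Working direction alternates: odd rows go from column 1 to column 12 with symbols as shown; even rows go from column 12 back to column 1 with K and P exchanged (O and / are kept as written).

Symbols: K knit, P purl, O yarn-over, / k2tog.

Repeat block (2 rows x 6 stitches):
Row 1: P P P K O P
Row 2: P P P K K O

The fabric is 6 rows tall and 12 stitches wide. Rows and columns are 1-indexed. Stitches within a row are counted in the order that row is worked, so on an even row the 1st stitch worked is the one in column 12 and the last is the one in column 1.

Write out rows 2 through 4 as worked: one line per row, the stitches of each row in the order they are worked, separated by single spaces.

Row 2: chart row 2, WS - tiled (columns 1-12): P P P K K O P P P K K O; work from column 12 back to 1 with K<->P swapped.
Row 3: chart row 1, RS - tile across columns 1-12 and work as-is.
Row 4: chart row 2, WS - tiled (columns 1-12): P P P K K O P P P K K O; work from column 12 back to 1 with K<->P swapped.

Result:
O P P K K K O P P K K K
P P P K O P P P P K O P
O P P K K K O P P K K K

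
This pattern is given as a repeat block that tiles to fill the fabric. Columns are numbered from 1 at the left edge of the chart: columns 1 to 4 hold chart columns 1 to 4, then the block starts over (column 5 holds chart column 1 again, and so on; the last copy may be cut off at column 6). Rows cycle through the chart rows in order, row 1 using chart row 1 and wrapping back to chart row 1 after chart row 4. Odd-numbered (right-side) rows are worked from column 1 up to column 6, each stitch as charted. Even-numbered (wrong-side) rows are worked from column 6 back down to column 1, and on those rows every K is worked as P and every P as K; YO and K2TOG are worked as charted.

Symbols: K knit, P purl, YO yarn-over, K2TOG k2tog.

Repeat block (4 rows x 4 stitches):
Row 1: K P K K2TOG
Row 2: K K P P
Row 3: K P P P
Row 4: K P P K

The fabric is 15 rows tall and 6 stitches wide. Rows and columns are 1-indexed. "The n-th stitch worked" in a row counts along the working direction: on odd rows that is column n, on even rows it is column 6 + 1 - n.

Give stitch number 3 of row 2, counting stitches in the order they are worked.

Row 2: (2-1) mod 4 = 1, so use chart row 2. Even row -> WS.
Chart row 2 tiled across columns 1-6: K K P P K K
WS row: flip the tiled sequence (start at column 6) and apply K<->P; YO and K2TOG stay.
Row 2 as worked: P P K K P P
Stitch 3 in working order -> K

Stitch:
K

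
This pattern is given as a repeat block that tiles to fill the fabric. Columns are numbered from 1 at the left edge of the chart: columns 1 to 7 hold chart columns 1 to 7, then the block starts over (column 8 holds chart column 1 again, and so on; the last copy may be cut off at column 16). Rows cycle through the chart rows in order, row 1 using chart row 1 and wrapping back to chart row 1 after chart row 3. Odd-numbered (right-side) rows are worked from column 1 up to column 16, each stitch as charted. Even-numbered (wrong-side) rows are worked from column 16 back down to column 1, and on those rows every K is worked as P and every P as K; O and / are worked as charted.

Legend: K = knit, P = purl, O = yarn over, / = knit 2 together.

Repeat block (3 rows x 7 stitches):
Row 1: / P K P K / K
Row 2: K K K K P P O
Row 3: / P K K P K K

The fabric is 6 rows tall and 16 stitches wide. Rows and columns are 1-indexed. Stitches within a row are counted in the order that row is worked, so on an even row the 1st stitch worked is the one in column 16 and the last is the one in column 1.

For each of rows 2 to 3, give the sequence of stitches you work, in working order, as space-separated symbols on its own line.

Result:
P P O K K P P P P O K K P P P P
/ P K K P K K / P K K P K K / P

Derivation:
Row 2: chart row 2, WS - tiled (columns 1-16): K K K K P P O K K K K P P O K K; work from column 16 back to 1 with K<->P swapped.
Row 3: chart row 3, RS - tile across columns 1-16 and work as-is.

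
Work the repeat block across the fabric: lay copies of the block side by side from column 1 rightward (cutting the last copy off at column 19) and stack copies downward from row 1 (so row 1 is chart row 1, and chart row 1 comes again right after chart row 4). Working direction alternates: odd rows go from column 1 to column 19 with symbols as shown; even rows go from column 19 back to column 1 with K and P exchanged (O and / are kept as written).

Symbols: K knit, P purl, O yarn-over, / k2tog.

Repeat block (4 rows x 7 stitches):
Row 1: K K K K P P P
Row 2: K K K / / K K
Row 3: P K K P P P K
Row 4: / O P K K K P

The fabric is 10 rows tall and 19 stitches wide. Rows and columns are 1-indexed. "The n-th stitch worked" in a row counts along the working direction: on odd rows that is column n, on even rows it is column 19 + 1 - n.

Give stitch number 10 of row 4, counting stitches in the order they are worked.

Result:
K

Derivation:
Row 4: (4-1) mod 4 = 3, so use chart row 4. Even row -> WS.
Chart row 4 tiled across columns 1-19: / O P K K K P / O P K K K P / O P K K
WS: work from column 19 back to column 1 (reverse the tiled row), swapping K<->P (O and / unchanged).
Row 4 as worked: P P K O / K P P P K O / K P P P K O /
The 10th stitch worked is K.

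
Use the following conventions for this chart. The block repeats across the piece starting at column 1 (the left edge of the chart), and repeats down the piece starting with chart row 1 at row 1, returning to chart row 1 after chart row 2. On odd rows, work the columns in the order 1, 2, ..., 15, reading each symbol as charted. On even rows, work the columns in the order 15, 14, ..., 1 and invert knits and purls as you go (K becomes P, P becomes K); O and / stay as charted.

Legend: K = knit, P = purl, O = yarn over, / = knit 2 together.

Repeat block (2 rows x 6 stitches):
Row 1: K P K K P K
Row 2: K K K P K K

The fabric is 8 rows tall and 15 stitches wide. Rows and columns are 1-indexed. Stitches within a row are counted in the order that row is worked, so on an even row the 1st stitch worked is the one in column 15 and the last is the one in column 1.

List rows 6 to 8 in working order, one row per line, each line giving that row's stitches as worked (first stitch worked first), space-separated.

Row 6: chart row 2, WS - tiled (columns 1-15): K K K P K K K K K P K K K K K; work from column 15 back to 1 with K<->P swapped.
Row 7: chart row 1, RS - tile across columns 1-15 and work as-is.
Row 8: chart row 2, WS - tiled (columns 1-15): K K K P K K K K K P K K K K K; work from column 15 back to 1 with K<->P swapped.

Result:
P P P P P K P P P P P K P P P
K P K K P K K P K K P K K P K
P P P P P K P P P P P K P P P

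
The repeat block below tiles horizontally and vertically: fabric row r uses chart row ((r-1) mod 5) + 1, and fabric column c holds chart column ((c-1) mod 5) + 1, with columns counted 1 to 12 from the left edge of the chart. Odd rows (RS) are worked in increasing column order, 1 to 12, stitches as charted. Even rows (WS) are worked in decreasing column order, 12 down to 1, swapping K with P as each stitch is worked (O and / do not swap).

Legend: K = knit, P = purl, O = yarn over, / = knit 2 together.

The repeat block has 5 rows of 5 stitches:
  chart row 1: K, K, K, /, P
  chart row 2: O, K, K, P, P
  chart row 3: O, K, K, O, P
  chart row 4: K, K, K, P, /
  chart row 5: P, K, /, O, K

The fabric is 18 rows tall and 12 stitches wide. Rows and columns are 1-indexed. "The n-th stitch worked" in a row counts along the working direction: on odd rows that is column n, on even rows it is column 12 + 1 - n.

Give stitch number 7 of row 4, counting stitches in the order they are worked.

Result:
P

Derivation:
Row 4: (4-1) mod 5 = 3, so use chart row 4. Even row -> WS.
Chart row 4 tiled across columns 1-12: K K K P / K K K P / K K
WS: work from column 12 back to column 1 (reverse the tiled row), swapping K<->P (O and / unchanged).
Row 4 as worked: P P / K P P P / K P P P
Counting 7 along the worked row gives P.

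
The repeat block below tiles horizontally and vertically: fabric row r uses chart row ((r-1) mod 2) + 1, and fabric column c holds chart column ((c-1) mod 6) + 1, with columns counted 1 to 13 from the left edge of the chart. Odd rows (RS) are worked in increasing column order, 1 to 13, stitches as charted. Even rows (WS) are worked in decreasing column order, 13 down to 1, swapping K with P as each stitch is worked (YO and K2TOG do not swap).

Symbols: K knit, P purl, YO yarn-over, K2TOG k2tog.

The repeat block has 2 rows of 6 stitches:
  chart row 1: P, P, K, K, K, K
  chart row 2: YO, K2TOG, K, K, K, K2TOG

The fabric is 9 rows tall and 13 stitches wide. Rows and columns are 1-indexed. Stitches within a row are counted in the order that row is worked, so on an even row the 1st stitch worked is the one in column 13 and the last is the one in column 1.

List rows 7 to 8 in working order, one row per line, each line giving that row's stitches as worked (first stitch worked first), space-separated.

== ROWS AS WORKED ==
P P K K K K P P K K K K P
YO K2TOG P P P K2TOG YO K2TOG P P P K2TOG YO

Derivation:
Row 7: chart row 1, RS - tile across columns 1-13 and work as-is.
Row 8: chart row 2, WS - tiled (columns 1-13): YO K2TOG K K K K2TOG YO K2TOG K K K K2TOG YO; work from column 13 back to 1 with K<->P swapped.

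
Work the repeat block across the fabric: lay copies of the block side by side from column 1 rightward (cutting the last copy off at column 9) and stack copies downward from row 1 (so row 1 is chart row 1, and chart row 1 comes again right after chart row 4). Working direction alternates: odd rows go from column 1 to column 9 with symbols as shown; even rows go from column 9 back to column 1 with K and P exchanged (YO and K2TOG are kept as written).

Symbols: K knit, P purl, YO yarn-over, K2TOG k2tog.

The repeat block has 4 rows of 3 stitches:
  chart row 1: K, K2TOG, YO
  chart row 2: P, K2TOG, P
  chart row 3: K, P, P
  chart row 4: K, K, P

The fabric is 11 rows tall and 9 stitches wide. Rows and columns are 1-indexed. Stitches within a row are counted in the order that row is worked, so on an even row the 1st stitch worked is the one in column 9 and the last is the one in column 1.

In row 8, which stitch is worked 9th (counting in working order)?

Result:
P

Derivation:
For row 8: chart row = ((8-1) mod 4) + 1 = 4; this is a WS (even) row.
Chart row 4 tiled across columns 1-9: K K P K K P K K P
Wrong side: read the tiled row from column 9 down to 1 and exchange K with P (leave YO, K2TOG).
Row 8 as worked: K P P K P P K P P
The 9th stitch worked is P.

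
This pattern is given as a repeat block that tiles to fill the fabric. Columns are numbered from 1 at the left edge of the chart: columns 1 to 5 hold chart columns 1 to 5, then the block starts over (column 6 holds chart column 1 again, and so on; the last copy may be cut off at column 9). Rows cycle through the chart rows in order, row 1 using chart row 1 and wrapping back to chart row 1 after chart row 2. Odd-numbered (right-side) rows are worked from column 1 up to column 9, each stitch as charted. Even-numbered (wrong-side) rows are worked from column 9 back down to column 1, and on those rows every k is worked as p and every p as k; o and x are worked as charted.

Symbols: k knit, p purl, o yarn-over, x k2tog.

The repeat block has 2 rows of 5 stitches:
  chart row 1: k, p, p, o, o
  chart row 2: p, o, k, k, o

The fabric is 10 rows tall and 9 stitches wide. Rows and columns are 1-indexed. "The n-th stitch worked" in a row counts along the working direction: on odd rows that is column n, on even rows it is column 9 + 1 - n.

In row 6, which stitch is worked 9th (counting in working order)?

== STITCH ==
k

Derivation:
Row 6 uses chart row ((6-1) mod 2)+1 = 2. Row 6 is even, so WS.
Chart row 2 tiled across columns 1-9: p o k k o p o k k
Wrong side: read the tiled row from column 9 down to 1 and exchange k with p (leave o, x).
Row 6 as worked: p p o k o p p o k
Counting 9 along the worked row gives k.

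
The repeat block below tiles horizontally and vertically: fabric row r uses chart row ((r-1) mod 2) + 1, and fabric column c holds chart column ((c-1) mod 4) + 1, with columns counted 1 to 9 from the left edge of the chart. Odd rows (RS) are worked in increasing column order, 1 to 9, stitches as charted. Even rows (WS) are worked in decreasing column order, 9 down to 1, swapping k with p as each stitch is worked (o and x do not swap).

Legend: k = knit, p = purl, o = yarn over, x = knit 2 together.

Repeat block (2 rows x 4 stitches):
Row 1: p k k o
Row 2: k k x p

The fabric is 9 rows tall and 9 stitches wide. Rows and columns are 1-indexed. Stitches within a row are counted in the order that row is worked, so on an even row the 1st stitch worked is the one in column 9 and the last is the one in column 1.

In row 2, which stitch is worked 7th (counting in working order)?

Stitch:
x

Derivation:
Row 2 uses chart row ((2-1) mod 2)+1 = 2. Row 2 is even, so WS.
Chart row 2 tiled across columns 1-9: k k x p k k x p k
WS: work from column 9 back to column 1 (reverse the tiled row), swapping k<->p (o and x unchanged).
Row 2 as worked: p k x p p k x p p
The 7th stitch worked is x.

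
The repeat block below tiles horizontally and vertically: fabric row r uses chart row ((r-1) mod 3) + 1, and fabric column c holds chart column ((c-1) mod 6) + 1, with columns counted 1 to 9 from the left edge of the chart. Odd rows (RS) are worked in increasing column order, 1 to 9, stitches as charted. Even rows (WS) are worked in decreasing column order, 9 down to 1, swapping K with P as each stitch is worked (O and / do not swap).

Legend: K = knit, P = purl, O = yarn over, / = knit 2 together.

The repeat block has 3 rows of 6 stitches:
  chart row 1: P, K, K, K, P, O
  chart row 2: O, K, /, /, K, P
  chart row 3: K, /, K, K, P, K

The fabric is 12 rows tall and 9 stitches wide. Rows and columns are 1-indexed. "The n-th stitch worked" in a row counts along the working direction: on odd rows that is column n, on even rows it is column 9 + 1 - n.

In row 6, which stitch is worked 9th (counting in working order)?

Row 6: (6-1) mod 3 = 2, so use chart row 3. Even row -> WS.
Chart row 3 tiled across columns 1-9: K / K K P K K / K
WS row: flip the tiled sequence (start at column 9) and apply K<->P; O and / stay.
Row 6 as worked: P / P P K P P / P
The 9th stitch worked is P.

== STITCH ==
P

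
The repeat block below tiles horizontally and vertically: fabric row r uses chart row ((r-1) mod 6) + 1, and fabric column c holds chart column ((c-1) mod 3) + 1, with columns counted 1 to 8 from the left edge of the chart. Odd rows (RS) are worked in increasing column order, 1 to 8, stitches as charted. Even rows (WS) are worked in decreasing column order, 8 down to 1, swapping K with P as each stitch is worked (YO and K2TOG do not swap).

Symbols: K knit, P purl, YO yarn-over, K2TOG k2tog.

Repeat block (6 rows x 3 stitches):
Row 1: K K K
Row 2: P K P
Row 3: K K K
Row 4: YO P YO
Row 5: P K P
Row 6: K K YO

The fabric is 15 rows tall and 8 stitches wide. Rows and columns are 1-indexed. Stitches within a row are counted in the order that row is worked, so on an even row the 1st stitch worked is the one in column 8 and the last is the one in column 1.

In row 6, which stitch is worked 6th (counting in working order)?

== STITCH ==
YO

Derivation:
For row 6: chart row = ((6-1) mod 6) + 1 = 6; this is a WS (even) row.
Chart row 6 tiled across columns 1-8: K K YO K K YO K K
WS: work from column 8 back to column 1 (reverse the tiled row), swapping K<->P (YO and K2TOG unchanged).
Row 6 as worked: P P YO P P YO P P
Stitch 6 in working order -> YO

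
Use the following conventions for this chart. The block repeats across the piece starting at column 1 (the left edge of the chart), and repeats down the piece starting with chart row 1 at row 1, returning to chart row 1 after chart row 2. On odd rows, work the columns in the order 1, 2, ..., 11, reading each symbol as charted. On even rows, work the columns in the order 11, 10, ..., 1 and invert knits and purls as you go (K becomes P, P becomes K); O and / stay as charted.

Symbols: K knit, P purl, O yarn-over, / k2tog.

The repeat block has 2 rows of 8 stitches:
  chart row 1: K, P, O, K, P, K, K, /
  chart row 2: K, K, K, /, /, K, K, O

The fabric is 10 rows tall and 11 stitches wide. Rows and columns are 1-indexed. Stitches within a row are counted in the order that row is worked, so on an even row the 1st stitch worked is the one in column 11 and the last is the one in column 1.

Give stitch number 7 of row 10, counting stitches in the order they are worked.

Row 10: (10-1) mod 2 = 1, so use chart row 2. Even row -> WS.
Chart row 2 tiled across columns 1-11: K K K / / K K O K K K
WS: work from column 11 back to column 1 (reverse the tiled row), swapping K<->P (O and / unchanged).
Row 10 as worked: P P P O P P / / P P P
Counting 7 along the worked row gives /.

== STITCH ==
/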